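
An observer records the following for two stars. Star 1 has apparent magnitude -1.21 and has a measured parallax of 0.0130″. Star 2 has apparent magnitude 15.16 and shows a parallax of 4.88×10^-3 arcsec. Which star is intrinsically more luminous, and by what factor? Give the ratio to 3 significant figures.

Star 1 is more luminous, by a factor of 498000.

Star 1: d = 1/p = 1/0.0130″ = 76.92 pc
Star 1: M = m − 5 log₁₀ d + 5 = -1.21 − 5·1.8861 + 5 = -5.640
Star 2: d = 1/p = 1/4.88×10^-3″ = 204.9 pc
Star 2: M = m − 5 log₁₀ d + 5 = 15.16 − 5·2.3116 + 5 = 8.602
ΔM = M_1 − M_2 = -5.640 − (8.602) = -14.242; smaller M is more luminous → Star 1.
L ratio = 10^(0.4 |ΔM|) = 10^5.697 = 497700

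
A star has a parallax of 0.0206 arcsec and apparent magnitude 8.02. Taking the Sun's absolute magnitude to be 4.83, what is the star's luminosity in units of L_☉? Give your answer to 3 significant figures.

L/L_☉ ≈ 1.25

d = 1/p = 1/0.0206″ = 48.54 pc
M = m − 5 log₁₀ d + 5 = 8.02 − 5·1.6861 + 5 = 4.589
M − M_☉ = 4.589 − 4.83 = -0.241
L/L_☉ = 10^(−0.4 × -0.241) = 1.248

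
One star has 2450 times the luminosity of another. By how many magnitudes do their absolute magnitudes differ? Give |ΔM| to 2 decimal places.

|ΔM| ≈ 8.47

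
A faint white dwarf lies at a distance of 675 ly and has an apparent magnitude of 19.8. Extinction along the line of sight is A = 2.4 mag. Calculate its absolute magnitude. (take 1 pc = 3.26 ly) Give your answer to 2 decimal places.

M ≈ 10.82

d = 675 ly / 3.26 = 207.1 pc
5 log₁₀(d/10 pc) = 5 log₁₀(207.1) − 5 = 6.580
M = m − 5 log₁₀(d/10) − A = 19.8 − 6.580 − 2.4 = 10.820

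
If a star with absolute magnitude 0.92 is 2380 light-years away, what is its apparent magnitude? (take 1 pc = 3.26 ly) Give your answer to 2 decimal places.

m ≈ 10.24

d = 2380 ly / 3.26 = 730.1 pc
m = M + 5 log₁₀ d − 5 = 0.92 + 5·2.8634 − 5 = 10.237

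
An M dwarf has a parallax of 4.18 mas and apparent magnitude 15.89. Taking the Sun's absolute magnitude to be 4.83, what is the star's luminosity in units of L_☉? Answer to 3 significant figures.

L/L_☉ ≈ 0.0216

d = 1/p = 1000/4.18 mas = 239.2 pc
M = m − 5 log₁₀ d + 5 = 15.89 − 5·2.3788 + 5 = 8.996
M − M_☉ = 8.996 − 4.83 = 4.166
L/L_☉ = 10^(−0.4 × 4.166) = 0.02156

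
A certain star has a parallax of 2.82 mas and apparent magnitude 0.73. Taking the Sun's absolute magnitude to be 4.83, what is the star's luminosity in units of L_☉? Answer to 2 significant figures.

L/L_☉ ≈ 55000

d = 1/p = 1000/2.82 mas = 354.6 pc
M = m − 5 log₁₀ d + 5 = 0.73 − 5·2.5498 + 5 = -7.019
M − M_☉ = -7.019 − 4.83 = -11.849
L/L_☉ = 10^(−0.4 × -11.849) = 54890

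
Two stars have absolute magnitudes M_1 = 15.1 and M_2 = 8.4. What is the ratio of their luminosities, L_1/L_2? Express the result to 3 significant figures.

L_1/L_2 ≈ 2.09×10^-3

ΔM = M_1 − M_2 = 6.7
L_1/L_2 = 10^(−0.4 ΔM) = 10^-2.680 = 2.089×10^-3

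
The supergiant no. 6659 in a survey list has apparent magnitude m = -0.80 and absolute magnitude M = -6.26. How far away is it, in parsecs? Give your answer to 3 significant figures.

Distance modulus: m − M = -0.80 − (-6.26) = 5.460
m − M = 5 log₁₀ d − 5
log₁₀ d = (m − M)/5 + 1 = 2.0920
d = 10^2.0920 = 123.6 pc

d ≈ 124 pc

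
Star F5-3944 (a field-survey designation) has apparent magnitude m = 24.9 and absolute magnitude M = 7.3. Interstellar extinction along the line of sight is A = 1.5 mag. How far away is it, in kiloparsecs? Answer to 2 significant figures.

m − M = 5 log₁₀(d/10 pc) + A  ⇒  24.9 − (7.3) − 1.5 = 5 log₁₀(d/10)
16.100 = 5 log₁₀(d/10)
log₁₀ d = (m − M − A)/5 + 1 = 4.2200
d = 10^4.2200 = 16600 pc
= 16.60 kpc

d ≈ 17 kpc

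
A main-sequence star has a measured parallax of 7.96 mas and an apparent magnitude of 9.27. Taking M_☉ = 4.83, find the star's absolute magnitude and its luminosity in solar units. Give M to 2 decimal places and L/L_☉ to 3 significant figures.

d = 1/p = 1000/7.96 mas = 125.6 pc
M = m − 5 log₁₀ d + 5 = 9.27 − 5·2.0991 + 5 = 3.775
M − M_☉ = 3.775 − 4.83 = -1.055
L/L_☉ = 10^(−0.4 × -1.055) = 2.643

M ≈ 3.77; L/L_☉ ≈ 2.64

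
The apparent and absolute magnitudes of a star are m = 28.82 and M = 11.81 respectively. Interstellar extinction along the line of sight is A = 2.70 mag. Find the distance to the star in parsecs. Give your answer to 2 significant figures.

m − M = 5 log₁₀(d/10 pc) + A  ⇒  28.82 − (11.81) − 2.70 = 5 log₁₀(d/10)
14.310 = 5 log₁₀(d/10)
log₁₀ d = (m − M − A)/5 + 1 = 3.8620
d = 10^3.8620 = 7278 pc

d ≈ 7300 pc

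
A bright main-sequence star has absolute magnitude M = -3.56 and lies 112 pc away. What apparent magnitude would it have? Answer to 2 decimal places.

m = M + 5 log₁₀ d − 5 = -3.56 + 5·2.0492 − 5 = 1.686

m ≈ 1.69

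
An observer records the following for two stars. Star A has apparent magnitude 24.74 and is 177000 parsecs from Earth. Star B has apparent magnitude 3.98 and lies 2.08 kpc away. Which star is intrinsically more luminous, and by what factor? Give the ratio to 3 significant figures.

Star B is more luminous, by a factor of 27800.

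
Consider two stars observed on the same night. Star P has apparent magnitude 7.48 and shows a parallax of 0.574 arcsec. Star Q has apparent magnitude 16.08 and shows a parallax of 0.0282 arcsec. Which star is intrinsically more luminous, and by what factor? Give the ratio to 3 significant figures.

Star P is more luminous, by a factor of 6.65.

Star P: d = 1/p = 1/0.574″ = 1.742 pc
Star P: M = m − 5 log₁₀ d + 5 = 7.48 − 5·0.2411 + 5 = 11.275
Star Q: d = 1/p = 1/0.0282″ = 35.46 pc
Star Q: M = m − 5 log₁₀ d + 5 = 16.08 − 5·1.5498 + 5 = 13.331
ΔM = M_P − M_Q = 11.275 − (13.331) = -2.057; smaller M is more luminous → Star P.
L ratio = 10^(0.4 |ΔM|) = 10^0.823 = 6.648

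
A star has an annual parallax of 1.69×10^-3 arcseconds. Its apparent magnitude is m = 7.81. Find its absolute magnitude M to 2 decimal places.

d = 1/p = 1/1.69×10^-3″ = 591.7 pc
5 log₁₀(d/10 pc) = 5 log₁₀(591.7) − 5 = 8.861
M = m − 5 log₁₀(d/10) = 7.81 − 8.861 = -1.051

M ≈ -1.05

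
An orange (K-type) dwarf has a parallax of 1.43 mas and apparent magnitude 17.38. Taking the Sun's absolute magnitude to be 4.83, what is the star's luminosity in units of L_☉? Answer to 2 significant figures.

d = 1/p = 1000/1.43 mas = 699.3 pc
M = m − 5 log₁₀ d + 5 = 17.38 − 5·2.8447 + 5 = 8.157
M − M_☉ = 8.157 − 4.83 = 3.327
L/L_☉ = 10^(−0.4 × 3.327) = 0.04670

L/L_☉ ≈ 0.047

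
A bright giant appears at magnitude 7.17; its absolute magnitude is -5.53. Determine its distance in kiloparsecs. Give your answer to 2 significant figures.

d ≈ 3.5 kpc

Distance modulus: m − M = 7.17 − (-5.53) = 12.700
m − M = 5 log₁₀ d − 5
log₁₀ d = (m − M)/5 + 1 = 3.5400
d = 10^3.5400 = 3467 pc
= 3.467 kpc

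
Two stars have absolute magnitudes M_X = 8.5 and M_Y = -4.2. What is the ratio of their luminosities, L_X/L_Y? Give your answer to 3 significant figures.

L_X/L_Y ≈ 8.32×10^-6

ΔM = M_X − M_Y = 12.7
L_X/L_Y = 10^(−0.4 ΔM) = 10^-5.080 = 8.318×10^-6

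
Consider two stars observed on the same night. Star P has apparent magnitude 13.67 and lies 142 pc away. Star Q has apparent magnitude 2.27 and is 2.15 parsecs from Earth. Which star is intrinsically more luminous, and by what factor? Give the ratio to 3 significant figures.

Star Q is more luminous, by a factor of 8.32.

Star P: M = m − 5 log₁₀ d + 5 = 13.67 − 5·2.1523 + 5 = 7.909
Star Q: M = m − 5 log₁₀ d + 5 = 2.27 − 5·0.3324 + 5 = 5.608
ΔM = M_P − M_Q = 7.909 − (5.608) = 2.301; smaller M is more luminous → Star Q.
L ratio = 10^(0.4 |ΔM|) = 10^0.920 = 8.323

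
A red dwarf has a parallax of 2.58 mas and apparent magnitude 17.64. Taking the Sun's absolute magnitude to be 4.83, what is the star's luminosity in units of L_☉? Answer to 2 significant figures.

d = 1/p = 1000/2.58 mas = 387.6 pc
M = m − 5 log₁₀ d + 5 = 17.64 − 5·2.5884 + 5 = 9.698
M − M_☉ = 9.698 − 4.83 = 4.868
L/L_☉ = 10^(−0.4 × 4.868) = 0.01129

L/L_☉ ≈ 0.011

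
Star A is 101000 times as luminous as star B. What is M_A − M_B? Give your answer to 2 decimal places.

Pogson: ΔM = −2.5 log₁₀(ratio) = −2.5 log₁₀(101000) = −2.5 × 5.0043 = -12.511
Star A is brighter, so it has the smaller magnitude: the difference is negative.

M_A − M_B ≈ -12.51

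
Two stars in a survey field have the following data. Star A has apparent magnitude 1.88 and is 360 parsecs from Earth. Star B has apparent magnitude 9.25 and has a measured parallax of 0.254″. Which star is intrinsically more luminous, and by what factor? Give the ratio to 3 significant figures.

Star A is more luminous, by a factor of 7.42×10^6.

Star A: M = m − 5 log₁₀ d + 5 = 1.88 − 5·2.5563 + 5 = -5.902
Star B: d = 1/p = 1/0.254″ = 3.937 pc
Star B: M = m − 5 log₁₀ d + 5 = 9.25 − 5·0.5952 + 5 = 11.274
ΔM = M_A − M_B = -5.902 − (11.274) = -17.176; smaller M is more luminous → Star A.
L ratio = 10^(0.4 |ΔM|) = 10^6.870 = 7.418×10^6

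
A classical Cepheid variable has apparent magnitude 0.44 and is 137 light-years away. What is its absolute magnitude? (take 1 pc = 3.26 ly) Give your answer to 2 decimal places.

d = 137 ly / 3.26 = 42.02 pc
5 log₁₀(d/10 pc) = 5 log₁₀(42.02) − 5 = 3.118
M = m − 5 log₁₀(d/10) = 0.44 − 3.118 = -2.678

M ≈ -2.68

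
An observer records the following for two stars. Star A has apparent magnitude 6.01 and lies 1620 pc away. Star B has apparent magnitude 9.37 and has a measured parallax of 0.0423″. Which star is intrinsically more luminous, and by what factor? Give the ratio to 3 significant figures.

Star A: M = m − 5 log₁₀ d + 5 = 6.01 − 5·3.2095 + 5 = -5.038
Star B: d = 1/p = 1/0.0423″ = 23.64 pc
Star B: M = m − 5 log₁₀ d + 5 = 9.37 − 5·1.3737 + 5 = 7.502
ΔM = M_A − M_B = -5.038 − (7.502) = -12.539; smaller M is more luminous → Star A.
L ratio = 10^(0.4 |ΔM|) = 10^5.016 = 103700

Star A is more luminous, by a factor of 104000.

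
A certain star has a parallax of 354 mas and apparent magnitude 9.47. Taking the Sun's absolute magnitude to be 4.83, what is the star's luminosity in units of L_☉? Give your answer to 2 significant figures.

L/L_☉ ≈ 1.1×10^-3

d = 1/p = 1000/354 mas = 2.825 pc
M = m − 5 log₁₀ d + 5 = 9.47 − 5·0.4510 + 5 = 12.215
M − M_☉ = 12.215 − 4.83 = 7.385
L/L_☉ = 10^(−0.4 × 7.385) = 1.112×10^-3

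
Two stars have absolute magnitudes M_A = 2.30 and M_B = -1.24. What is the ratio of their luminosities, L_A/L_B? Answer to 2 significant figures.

ΔM = M_A − M_B = 3.54
L_A/L_B = 10^(−0.4 ΔM) = 10^-1.416 = 0.03837

L_A/L_B ≈ 0.038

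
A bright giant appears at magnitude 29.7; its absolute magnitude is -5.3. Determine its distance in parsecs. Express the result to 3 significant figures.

d ≈ 1.00×10^8 pc

Distance modulus: m − M = 29.7 − (-5.3) = 35.000
m − M = 5 log₁₀ d − 5
log₁₀ d = (m − M)/5 + 1 = 8.0000
d = 10^8.0000 = 1.000×10^8 pc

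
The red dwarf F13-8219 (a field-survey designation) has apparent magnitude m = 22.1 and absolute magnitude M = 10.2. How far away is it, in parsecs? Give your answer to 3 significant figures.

d ≈ 2400 pc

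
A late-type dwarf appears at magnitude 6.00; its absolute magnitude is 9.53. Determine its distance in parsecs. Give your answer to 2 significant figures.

d ≈ 2.0 pc

Distance modulus: m − M = 6.00 − (9.53) = -3.530
m − M = 5 log₁₀ d − 5
log₁₀ d = (m − M)/5 + 1 = 0.2940
d = 10^0.2940 = 1.968 pc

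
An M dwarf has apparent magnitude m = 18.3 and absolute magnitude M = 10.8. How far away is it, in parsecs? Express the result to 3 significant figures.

Distance modulus: m − M = 18.3 − (10.8) = 7.500
m − M = 5 log₁₀ d − 5
log₁₀ d = (m − M)/5 + 1 = 2.5000
d = 10^2.5000 = 316.2 pc

d ≈ 316 pc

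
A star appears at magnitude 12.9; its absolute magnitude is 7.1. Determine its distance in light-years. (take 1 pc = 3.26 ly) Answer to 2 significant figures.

d ≈ 470 ly

μ = m − M = 5.800
m − M = 5 log₁₀ d − 5
log₁₀ d = (m − M)/5 + 1 = 2.1600
d = 10^2.1600 = 144.5 pc
= 471.2 ly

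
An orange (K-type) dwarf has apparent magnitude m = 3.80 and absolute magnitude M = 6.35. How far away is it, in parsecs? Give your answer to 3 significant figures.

d ≈ 3.09 pc

μ = m − M = -2.550
m − M = 5 log₁₀ d − 5
log₁₀ d = (m − M)/5 + 1 = 0.4900
d = 10^0.4900 = 3.090 pc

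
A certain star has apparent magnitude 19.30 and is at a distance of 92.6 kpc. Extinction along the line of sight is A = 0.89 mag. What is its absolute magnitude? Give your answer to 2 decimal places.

M ≈ -1.42

d = 92.6 kpc = 92600 pc
5 log₁₀(d/10 pc) = 5 log₁₀(92600) − 5 = 19.833
M = m − 5 log₁₀(d/10) − A = 19.30 − 19.833 − 0.89 = -1.423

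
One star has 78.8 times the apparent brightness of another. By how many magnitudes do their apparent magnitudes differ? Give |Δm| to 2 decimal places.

|Δm| ≈ 4.74

Pogson: Δm = −2.5 log₁₀(ratio) = −2.5 log₁₀(78.8) = −2.5 × 1.8965 = -4.741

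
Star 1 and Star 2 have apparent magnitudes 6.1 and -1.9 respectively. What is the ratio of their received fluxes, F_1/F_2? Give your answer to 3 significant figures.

Magnitude difference = 8.0
Flux ratio = 10^(−0.4 Δm) = 10^(−0.4 × 8.0) = 10^-3.200 = 6.310×10^-4

F_1/F_2 ≈ 6.31×10^-4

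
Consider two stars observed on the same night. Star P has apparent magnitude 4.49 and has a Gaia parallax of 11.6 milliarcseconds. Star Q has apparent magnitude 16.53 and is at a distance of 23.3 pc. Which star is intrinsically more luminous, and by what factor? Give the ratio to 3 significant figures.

Star P is more luminous, by a factor of 896000.

Star P: p = 11.6 mas = 0.0116″ → d = 1/p = 86.21 pc
Star P: M = m − 5 log₁₀ d + 5 = 4.49 − 5·1.9355 + 5 = -0.188
Star Q: M = m − 5 log₁₀ d + 5 = 16.53 − 5·1.3674 + 5 = 14.693
ΔM = M_P − M_Q = -0.188 − (14.693) = -14.881; smaller M is more luminous → Star P.
L ratio = 10^(0.4 |ΔM|) = 10^5.952 = 896100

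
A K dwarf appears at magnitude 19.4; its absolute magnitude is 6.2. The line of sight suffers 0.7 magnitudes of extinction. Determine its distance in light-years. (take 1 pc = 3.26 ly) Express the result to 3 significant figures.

d ≈ 10300 ly

m − M = 5 log₁₀(d/10 pc) + A  ⇒  19.4 − (6.2) − 0.7 = 5 log₁₀(d/10)
12.500 = 5 log₁₀(d/10)
log₁₀ d = (m − M − A)/5 + 1 = 3.5000
d = 10^3.5000 = 3162 pc
= 10310 ly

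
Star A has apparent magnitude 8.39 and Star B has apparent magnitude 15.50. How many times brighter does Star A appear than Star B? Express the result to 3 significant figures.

698

Magnitude difference = -7.11
Flux ratio = 10^(−0.4 Δm) = 10^(−0.4 × -7.11) = 10^2.844 = 698.2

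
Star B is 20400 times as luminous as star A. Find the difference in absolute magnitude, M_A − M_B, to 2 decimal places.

M_A − M_B ≈ 10.77

Pogson: ΔM = −2.5 log₁₀(ratio) = −2.5 log₁₀(20400) = −2.5 × 4.3096 = -10.774
Star B is brighter so has the smaller magnitude: M_A − M_B is positive.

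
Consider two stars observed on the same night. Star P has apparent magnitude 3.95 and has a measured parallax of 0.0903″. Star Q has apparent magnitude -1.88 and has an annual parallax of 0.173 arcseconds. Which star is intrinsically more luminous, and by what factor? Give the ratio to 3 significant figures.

Star Q is more luminous, by a factor of 58.5.

Star P: d = 1/p = 1/0.0903″ = 11.07 pc
Star P: M = m − 5 log₁₀ d + 5 = 3.95 − 5·1.0443 + 5 = 3.728
Star Q: d = 1/p = 1/0.173″ = 5.780 pc
Star Q: M = m − 5 log₁₀ d + 5 = -1.88 − 5·0.7620 + 5 = -0.690
ΔM = M_P − M_Q = 3.728 − (-0.690) = 4.418; smaller M is more luminous → Star Q.
L ratio = 10^(0.4 |ΔM|) = 10^1.767 = 58.52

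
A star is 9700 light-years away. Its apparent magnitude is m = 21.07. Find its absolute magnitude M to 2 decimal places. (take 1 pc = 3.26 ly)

d = 9700 ly / 3.26 = 2975 pc
5 log₁₀(d/10 pc) = 5 log₁₀(2975) − 5 = 12.368
M = m − 5 log₁₀(d/10) = 21.07 − 12.368 = 8.702

M ≈ 8.70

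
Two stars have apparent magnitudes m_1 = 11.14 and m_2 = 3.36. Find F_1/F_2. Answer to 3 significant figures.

Δm = 11.14 − (3.36) = 7.78
Flux ratio = 10^(−0.4 Δm) = 10^(−0.4 × 7.78) = 10^-3.112 = 7.727×10^-4

F_1/F_2 ≈ 7.73×10^-4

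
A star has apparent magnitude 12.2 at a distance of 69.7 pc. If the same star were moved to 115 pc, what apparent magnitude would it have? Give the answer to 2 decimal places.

m ≈ 13.29

Flux ∝ 1/d², so Δm = 5 log₁₀(d₂/d₁) = 5 log₁₀(115/69.7) = 1.087
m₂ = m₁ + Δm = 12.2 + (1.087) = 13.287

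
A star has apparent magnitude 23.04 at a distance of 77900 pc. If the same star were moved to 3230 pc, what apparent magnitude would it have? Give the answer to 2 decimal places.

Flux ∝ 1/d², so Δm = 5 log₁₀(d₂/d₁) = 5 log₁₀(3230/77900) = -6.912
m₂ = m₁ + Δm = 23.04 + (-6.912) = 16.128

m ≈ 16.13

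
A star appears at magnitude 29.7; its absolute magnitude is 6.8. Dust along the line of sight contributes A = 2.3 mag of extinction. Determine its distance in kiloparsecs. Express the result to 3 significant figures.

d ≈ 132 kpc

m − M = 5 log₁₀(d/10 pc) + A  ⇒  29.7 − (6.8) − 2.3 = 5 log₁₀(d/10)
20.600 = 5 log₁₀(d/10)
log₁₀ d = (m − M − A)/5 + 1 = 5.1200
d = 10^5.1200 = 131800 pc
= 131.8 kpc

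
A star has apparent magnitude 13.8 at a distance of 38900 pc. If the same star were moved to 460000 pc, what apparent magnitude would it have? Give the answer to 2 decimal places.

Flux ∝ 1/d², so Δm = 5 log₁₀(d₂/d₁) = 5 log₁₀(460000/38900) = 5.364
m₂ = m₁ + Δm = 13.8 + (5.364) = 19.164

m ≈ 19.16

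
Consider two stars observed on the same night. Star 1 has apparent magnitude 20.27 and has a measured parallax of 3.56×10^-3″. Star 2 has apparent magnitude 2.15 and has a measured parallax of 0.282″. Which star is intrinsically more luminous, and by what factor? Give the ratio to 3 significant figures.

Star 2 is more luminous, by a factor of 2820.

Star 1: d = 1/p = 1/3.56×10^-3″ = 280.9 pc
Star 1: M = m − 5 log₁₀ d + 5 = 20.27 − 5·2.4486 + 5 = 13.027
Star 2: d = 1/p = 1/0.282″ = 3.546 pc
Star 2: M = m − 5 log₁₀ d + 5 = 2.15 − 5·0.5498 + 5 = 4.401
ΔM = M_1 − M_2 = 13.027 − (4.401) = 8.626; smaller M is more luminous → Star 2.
L ratio = 10^(0.4 |ΔM|) = 10^3.450 = 2821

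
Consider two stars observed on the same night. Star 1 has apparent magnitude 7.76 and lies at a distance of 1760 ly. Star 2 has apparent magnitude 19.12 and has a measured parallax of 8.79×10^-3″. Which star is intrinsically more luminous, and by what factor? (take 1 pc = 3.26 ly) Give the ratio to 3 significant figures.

Star 1 is more luminous, by a factor of 788000.

Star 1: d = 1760 ly / 3.26 = 539.9 pc
Star 1: M = m − 5 log₁₀ d + 5 = 7.76 − 5·2.7323 + 5 = -0.901
Star 2: d = 1/p = 1/8.79×10^-3″ = 113.8 pc
Star 2: M = m − 5 log₁₀ d + 5 = 19.12 − 5·2.0560 + 5 = 13.840
ΔM = M_1 − M_2 = -0.901 − (13.840) = -14.741; smaller M is more luminous → Star 1.
L ratio = 10^(0.4 |ΔM|) = 10^5.897 = 788100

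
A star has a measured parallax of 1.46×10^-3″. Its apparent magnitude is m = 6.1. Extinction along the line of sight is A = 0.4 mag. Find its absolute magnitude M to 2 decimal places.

M ≈ -3.48

d = 1/p = 1/1.46×10^-3″ = 684.9 pc
5 log₁₀(d/10 pc) = 5 log₁₀(684.9) − 5 = 9.178
M = m − 5 log₁₀(d/10) − A = 6.1 − 9.178 − 0.4 = -3.478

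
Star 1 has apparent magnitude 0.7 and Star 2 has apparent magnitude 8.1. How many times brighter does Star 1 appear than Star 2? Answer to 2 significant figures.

910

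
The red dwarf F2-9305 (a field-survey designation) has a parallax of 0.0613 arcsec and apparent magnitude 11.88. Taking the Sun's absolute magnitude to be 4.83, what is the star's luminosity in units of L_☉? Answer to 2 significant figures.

d = 1/p = 1/0.0613″ = 16.31 pc
M = m − 5 log₁₀ d + 5 = 11.88 − 5·1.2125 + 5 = 10.817
M − M_☉ = 10.817 − 4.83 = 5.987
L/L_☉ = 10^(−0.4 × 5.987) = 4.028×10^-3

L/L_☉ ≈ 4.0×10^-3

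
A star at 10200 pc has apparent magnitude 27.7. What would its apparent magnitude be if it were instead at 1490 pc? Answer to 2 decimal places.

m ≈ 23.52

Flux ∝ 1/d², so Δm = 5 log₁₀(d₂/d₁) = 5 log₁₀(1490/10200) = -4.177
m₂ = m₁ + Δm = 27.7 + (-4.177) = 23.523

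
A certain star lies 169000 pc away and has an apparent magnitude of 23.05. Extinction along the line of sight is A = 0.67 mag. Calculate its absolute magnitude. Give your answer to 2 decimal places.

M ≈ 1.24

5 log₁₀(d/10 pc) = 5 log₁₀(169000) − 5 = 21.139
M = m − 5 log₁₀(d/10) − A = 23.05 − 21.139 − 0.67 = 1.241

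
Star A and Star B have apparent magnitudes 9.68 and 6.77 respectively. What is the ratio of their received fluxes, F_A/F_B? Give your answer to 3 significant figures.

F_A/F_B ≈ 0.0685

Magnitude difference = 2.91
Flux ratio = 10^(−0.4 Δm) = 10^(−0.4 × 2.91) = 10^-1.164 = 0.06855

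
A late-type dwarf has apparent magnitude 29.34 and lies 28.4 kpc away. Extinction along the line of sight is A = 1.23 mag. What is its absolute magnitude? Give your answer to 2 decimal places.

d = 28.4 kpc = 28400 pc
5 log₁₀(d/10 pc) = 5 log₁₀(28400) − 5 = 17.267
M = m − 5 log₁₀(d/10) − A = 29.34 − 17.267 − 1.23 = 10.843

M ≈ 10.84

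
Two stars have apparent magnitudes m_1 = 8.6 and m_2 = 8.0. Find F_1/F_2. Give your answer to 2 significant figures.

F_1/F_2 ≈ 0.58

Magnitude difference = 0.6
Flux ratio = 10^(−0.4 Δm) = 10^(−0.4 × 0.6) = 10^-0.240 = 0.5754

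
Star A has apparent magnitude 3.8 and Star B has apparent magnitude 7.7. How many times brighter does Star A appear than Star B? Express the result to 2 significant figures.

Δm = 3.8 − (7.7) = -3.9
Flux ratio = 10^(−0.4 Δm) = 10^(−0.4 × -3.9) = 10^1.560 = 36.31

36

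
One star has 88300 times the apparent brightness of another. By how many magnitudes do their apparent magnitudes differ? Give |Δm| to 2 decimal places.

Pogson: Δm = −2.5 log₁₀(ratio) = −2.5 log₁₀(88300) = −2.5 × 4.9460 = -12.365

|Δm| ≈ 12.36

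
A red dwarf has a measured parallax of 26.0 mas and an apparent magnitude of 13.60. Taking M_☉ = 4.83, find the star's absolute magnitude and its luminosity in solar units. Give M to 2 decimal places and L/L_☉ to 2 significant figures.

d = 1/p = 1000/26.0 mas = 38.46 pc
M = m − 5 log₁₀ d + 5 = 13.60 − 5·1.5850 + 5 = 10.675
M − M_☉ = 10.675 − 4.83 = 5.845
L/L_☉ = 10^(−0.4 × 5.845) = 4.593×10^-3

M ≈ 10.67; L/L_☉ ≈ 4.6×10^-3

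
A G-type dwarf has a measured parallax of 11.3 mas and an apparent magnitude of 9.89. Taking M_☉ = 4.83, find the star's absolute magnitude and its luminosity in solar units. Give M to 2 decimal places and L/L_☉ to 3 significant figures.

d = 1/p = 1000/11.3 mas = 88.50 pc
M = m − 5 log₁₀ d + 5 = 9.89 − 5·1.9469 + 5 = 5.155
M − M_☉ = 5.155 − 4.83 = 0.325
L/L_☉ = 10^(−0.4 × 0.325) = 0.7410

M ≈ 5.16; L/L_☉ ≈ 0.741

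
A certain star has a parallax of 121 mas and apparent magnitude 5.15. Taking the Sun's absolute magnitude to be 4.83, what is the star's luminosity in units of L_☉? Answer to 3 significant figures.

L/L_☉ ≈ 0.509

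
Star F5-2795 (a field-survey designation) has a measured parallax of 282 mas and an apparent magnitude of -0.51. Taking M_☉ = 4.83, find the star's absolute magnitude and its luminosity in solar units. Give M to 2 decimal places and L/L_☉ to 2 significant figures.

d = 1/p = 1000/282 mas = 3.546 pc
M = m − 5 log₁₀ d + 5 = -0.51 − 5·0.5498 + 5 = 1.741
M − M_☉ = 1.741 − 4.83 = -3.089
L/L_☉ = 10^(−0.4 × -3.089) = 17.20

M ≈ 1.74; L/L_☉ ≈ 17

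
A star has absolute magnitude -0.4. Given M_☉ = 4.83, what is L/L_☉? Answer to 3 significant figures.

L/L_☉ ≈ 124

M − M_☉ = -0.4 − 4.83 = -5.230
L/L_☉ = 10^(−0.4 (M − M_☉)) = 10^2.092 = 123.6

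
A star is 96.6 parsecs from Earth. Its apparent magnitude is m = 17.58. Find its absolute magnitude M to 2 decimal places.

5 log₁₀(d/10 pc) = 5 log₁₀(96.60) − 5 = 4.925
M = m − 5 log₁₀(d/10) = 17.58 − 4.925 = 12.655

M ≈ 12.66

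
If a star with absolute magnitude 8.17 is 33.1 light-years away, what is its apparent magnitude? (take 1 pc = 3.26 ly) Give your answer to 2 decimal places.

d = 33.1 ly / 3.26 = 10.15 pc
m = M + 5 log₁₀ d − 5 = 8.17 + 5·1.0066 − 5 = 8.203

m ≈ 8.20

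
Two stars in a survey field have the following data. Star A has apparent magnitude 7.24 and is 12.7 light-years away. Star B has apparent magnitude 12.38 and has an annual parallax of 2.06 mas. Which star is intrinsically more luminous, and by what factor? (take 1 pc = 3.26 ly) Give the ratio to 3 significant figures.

Star B is more luminous, by a factor of 136.

Star A: d = 12.7 ly / 3.26 = 3.896 pc
Star A: M = m − 5 log₁₀ d + 5 = 7.24 − 5·0.5906 + 5 = 9.287
Star B: p = 2.06 mas = 2.06×10^-3″ → d = 1/p = 485.4 pc
Star B: M = m − 5 log₁₀ d + 5 = 12.38 − 5·2.6861 + 5 = 3.949
ΔM = M_A − M_B = 9.287 − (3.949) = 5.338; smaller M is more luminous → Star B.
L ratio = 10^(0.4 |ΔM|) = 10^2.135 = 136.5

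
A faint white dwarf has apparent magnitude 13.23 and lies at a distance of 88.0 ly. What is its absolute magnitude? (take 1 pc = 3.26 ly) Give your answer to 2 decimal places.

d = 88.0 ly / 3.26 = 26.99 pc
5 log₁₀(d/10 pc) = 5 log₁₀(26.99) − 5 = 2.156
M = m − 5 log₁₀(d/10) = 13.23 − 2.156 = 11.074

M ≈ 11.07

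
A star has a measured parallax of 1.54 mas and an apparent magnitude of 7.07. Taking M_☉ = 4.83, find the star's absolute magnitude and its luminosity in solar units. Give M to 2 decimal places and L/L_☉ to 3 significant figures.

M ≈ -1.99; L/L_☉ ≈ 536

d = 1/p = 1000/1.54 mas = 649.4 pc
M = m − 5 log₁₀ d + 5 = 7.07 − 5·2.8125 + 5 = -1.992
M − M_☉ = -1.992 − 4.83 = -6.822
L/L_☉ = 10^(−0.4 × -6.822) = 535.7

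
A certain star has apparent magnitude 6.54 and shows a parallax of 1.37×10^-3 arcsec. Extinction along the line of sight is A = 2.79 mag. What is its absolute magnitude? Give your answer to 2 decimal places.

M ≈ -5.57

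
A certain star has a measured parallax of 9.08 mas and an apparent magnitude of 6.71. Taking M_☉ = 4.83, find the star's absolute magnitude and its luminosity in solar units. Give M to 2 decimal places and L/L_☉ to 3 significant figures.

d = 1/p = 1000/9.08 mas = 110.1 pc
M = m − 5 log₁₀ d + 5 = 6.71 − 5·2.0419 + 5 = 1.500
M − M_☉ = 1.500 − 4.83 = -3.330
L/L_☉ = 10^(−0.4 × -3.330) = 21.47

M ≈ 1.50; L/L_☉ ≈ 21.5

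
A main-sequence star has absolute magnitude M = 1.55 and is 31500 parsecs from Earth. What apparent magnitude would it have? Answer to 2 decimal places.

m = M + 5 log₁₀ d − 5 = 1.55 + 5·4.4983 − 5 = 19.042

m ≈ 19.04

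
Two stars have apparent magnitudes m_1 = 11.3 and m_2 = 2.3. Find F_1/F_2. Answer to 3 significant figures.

Δm = 11.3 − (2.3) = 9.0
Flux ratio = 10^(−0.4 Δm) = 10^(−0.4 × 9.0) = 10^-3.600 = 2.512×10^-4

F_1/F_2 ≈ 2.51×10^-4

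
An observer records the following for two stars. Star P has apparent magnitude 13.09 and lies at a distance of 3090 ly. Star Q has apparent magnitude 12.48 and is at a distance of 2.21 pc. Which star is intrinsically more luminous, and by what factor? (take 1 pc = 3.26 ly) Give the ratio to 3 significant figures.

Star P is more luminous, by a factor of 105000.

Star P: d = 3090 ly / 3.26 = 947.9 pc
Star P: M = m − 5 log₁₀ d + 5 = 13.09 − 5·2.9767 + 5 = 3.206
Star Q: M = m − 5 log₁₀ d + 5 = 12.48 − 5·0.3444 + 5 = 15.758
ΔM = M_P − M_Q = 3.206 − (15.758) = -12.552; smaller M is more luminous → Star P.
L ratio = 10^(0.4 |ΔM|) = 10^5.021 = 104900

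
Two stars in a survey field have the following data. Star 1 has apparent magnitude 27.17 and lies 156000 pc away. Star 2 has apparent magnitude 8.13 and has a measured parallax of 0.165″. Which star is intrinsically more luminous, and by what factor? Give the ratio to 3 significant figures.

Star 1: M = m − 5 log₁₀ d + 5 = 27.17 − 5·5.1931 + 5 = 6.204
Star 2: d = 1/p = 1/0.165″ = 6.061 pc
Star 2: M = m − 5 log₁₀ d + 5 = 8.13 − 5·0.7825 + 5 = 9.217
ΔM = M_1 − M_2 = 6.204 − (9.217) = -3.013; smaller M is more luminous → Star 1.
L ratio = 10^(0.4 |ΔM|) = 10^1.205 = 16.04

Star 1 is more luminous, by a factor of 16.0.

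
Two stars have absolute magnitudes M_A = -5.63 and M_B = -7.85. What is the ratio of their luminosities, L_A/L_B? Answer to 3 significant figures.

L_A/L_B ≈ 0.129

ΔM = M_A − M_B = 2.22
L_A/L_B = 10^(−0.4 ΔM) = 10^-0.888 = 0.1294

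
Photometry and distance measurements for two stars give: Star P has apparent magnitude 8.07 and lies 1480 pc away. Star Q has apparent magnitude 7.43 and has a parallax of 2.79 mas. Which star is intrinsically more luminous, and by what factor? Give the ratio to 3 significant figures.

Star P is more luminous, by a factor of 9.46.

Star P: M = m − 5 log₁₀ d + 5 = 8.07 − 5·3.1703 + 5 = -2.781
Star Q: p = 2.79 mas = 2.79×10^-3″ → d = 1/p = 358.4 pc
Star Q: M = m − 5 log₁₀ d + 5 = 7.43 − 5·2.5544 + 5 = -0.342
ΔM = M_P − M_Q = -2.781 − (-0.342) = -2.439; smaller M is more luminous → Star P.
L ratio = 10^(0.4 |ΔM|) = 10^0.976 = 9.457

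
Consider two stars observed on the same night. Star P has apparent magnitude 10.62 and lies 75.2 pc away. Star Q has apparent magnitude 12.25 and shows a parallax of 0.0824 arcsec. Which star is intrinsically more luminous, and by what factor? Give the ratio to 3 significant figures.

Star P: M = m − 5 log₁₀ d + 5 = 10.62 − 5·1.8762 + 5 = 6.239
Star Q: d = 1/p = 1/0.0824″ = 12.14 pc
Star Q: M = m − 5 log₁₀ d + 5 = 12.25 − 5·1.0841 + 5 = 11.830
ΔM = M_P − M_Q = 6.239 − (11.830) = -5.591; smaller M is more luminous → Star P.
L ratio = 10^(0.4 |ΔM|) = 10^2.236 = 172.3

Star P is more luminous, by a factor of 172.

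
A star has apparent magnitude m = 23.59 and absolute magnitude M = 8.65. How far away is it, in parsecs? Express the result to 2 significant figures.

μ = m − M = 14.940
m − M = 5 log₁₀ d − 5
log₁₀ d = (m − M)/5 + 1 = 3.9880
d = 10^3.9880 = 9727 pc

d ≈ 9700 pc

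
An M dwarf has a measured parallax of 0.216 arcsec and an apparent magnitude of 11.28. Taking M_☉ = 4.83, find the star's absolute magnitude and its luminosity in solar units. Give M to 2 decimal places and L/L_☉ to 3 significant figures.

d = 1/p = 1/0.216″ = 4.630 pc
M = m − 5 log₁₀ d + 5 = 11.28 − 5·0.6655 + 5 = 12.952
M − M_☉ = 12.952 − 4.83 = 8.122
L/L_☉ = 10^(−0.4 × 8.122) = 5.638×10^-4

M ≈ 12.95; L/L_☉ ≈ 5.64×10^-4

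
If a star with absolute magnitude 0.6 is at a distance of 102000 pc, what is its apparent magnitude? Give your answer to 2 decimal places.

m ≈ 20.64

m = M + 5 log₁₀ d − 5 = 0.6 + 5·5.0086 − 5 = 20.643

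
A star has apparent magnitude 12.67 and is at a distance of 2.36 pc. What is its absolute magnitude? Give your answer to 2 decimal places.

5 log₁₀(d/10 pc) = 5 log₁₀(2.360) − 5 = -3.135
M = m − 5 log₁₀(d/10) = 12.67 + 3.135 = 15.805

M ≈ 15.81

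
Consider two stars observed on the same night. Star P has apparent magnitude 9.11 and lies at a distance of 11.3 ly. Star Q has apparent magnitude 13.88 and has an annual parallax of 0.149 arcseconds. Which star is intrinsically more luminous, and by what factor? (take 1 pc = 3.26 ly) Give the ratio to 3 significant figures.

Star P: d = 11.3 ly / 3.26 = 3.466 pc
Star P: M = m − 5 log₁₀ d + 5 = 9.11 − 5·0.5399 + 5 = 11.411
Star Q: d = 1/p = 1/0.149″ = 6.711 pc
Star Q: M = m − 5 log₁₀ d + 5 = 13.88 − 5·0.8268 + 5 = 14.746
ΔM = M_P − M_Q = 11.411 − (14.746) = -3.335; smaller M is more luminous → Star P.
L ratio = 10^(0.4 |ΔM|) = 10^1.334 = 21.58

Star P is more luminous, by a factor of 21.6.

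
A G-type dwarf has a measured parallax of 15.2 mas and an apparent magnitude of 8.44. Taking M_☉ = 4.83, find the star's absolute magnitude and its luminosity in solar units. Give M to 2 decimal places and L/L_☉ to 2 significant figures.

M ≈ 4.35; L/L_☉ ≈ 1.6

d = 1/p = 1000/15.2 mas = 65.79 pc
M = m − 5 log₁₀ d + 5 = 8.44 − 5·1.8182 + 5 = 4.349
M − M_☉ = 4.349 − 4.83 = -0.481
L/L_☉ = 10^(−0.4 × -0.481) = 1.557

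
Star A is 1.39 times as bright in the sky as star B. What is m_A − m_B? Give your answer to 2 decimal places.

Pogson: Δm = −2.5 log₁₀(ratio) = −2.5 log₁₀(1.39) = −2.5 × 0.1430 = -0.358
Star A is brighter, so it has the smaller magnitude: the difference is negative.

m_A − m_B ≈ -0.36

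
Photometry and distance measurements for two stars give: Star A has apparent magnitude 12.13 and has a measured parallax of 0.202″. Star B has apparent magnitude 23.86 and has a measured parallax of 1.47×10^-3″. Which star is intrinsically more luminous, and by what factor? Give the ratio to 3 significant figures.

Star A is more luminous, by a factor of 2.61.

Star A: d = 1/p = 1/0.202″ = 4.950 pc
Star A: M = m − 5 log₁₀ d + 5 = 12.13 − 5·0.6946 + 5 = 13.657
Star B: d = 1/p = 1/1.47×10^-3″ = 680.3 pc
Star B: M = m − 5 log₁₀ d + 5 = 23.86 − 5·2.8327 + 5 = 14.697
ΔM = M_A − M_B = 13.657 − (14.697) = -1.040; smaller M is more luminous → Star A.
L ratio = 10^(0.4 |ΔM|) = 10^0.416 = 2.606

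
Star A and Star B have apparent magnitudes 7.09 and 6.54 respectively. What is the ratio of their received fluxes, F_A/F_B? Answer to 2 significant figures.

F_A/F_B ≈ 0.60

Δm = 7.09 − (6.54) = 0.55
Flux ratio = 10^(−0.4 Δm) = 10^(−0.4 × 0.55) = 10^-0.220 = 0.6026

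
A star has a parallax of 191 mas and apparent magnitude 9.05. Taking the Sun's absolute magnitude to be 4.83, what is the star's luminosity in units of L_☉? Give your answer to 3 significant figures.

d = 1/p = 1000/191 mas = 5.236 pc
M = m − 5 log₁₀ d + 5 = 9.05 − 5·0.7190 + 5 = 10.455
M − M_☉ = 10.455 − 4.83 = 5.625
L/L_☉ = 10^(−0.4 × 5.625) = 5.623×10^-3

L/L_☉ ≈ 5.62×10^-3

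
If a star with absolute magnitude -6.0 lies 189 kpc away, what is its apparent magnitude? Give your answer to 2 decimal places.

m ≈ 15.38

d = 189 kpc = 189000 pc
m = M + 5 log₁₀ d − 5 = -6.0 + 5·5.2765 − 5 = 15.382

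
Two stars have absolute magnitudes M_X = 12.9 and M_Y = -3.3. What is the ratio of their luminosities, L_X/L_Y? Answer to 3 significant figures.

ΔM = M_X − M_Y = 16.2
L_X/L_Y = 10^(−0.4 ΔM) = 10^-6.480 = 3.311×10^-7

L_X/L_Y ≈ 3.31×10^-7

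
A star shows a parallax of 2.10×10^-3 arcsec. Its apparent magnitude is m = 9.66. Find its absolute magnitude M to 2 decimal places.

M ≈ 1.27

d = 1/p = 1/2.10×10^-3″ = 476.2 pc
5 log₁₀(d/10 pc) = 5 log₁₀(476.2) − 5 = 8.389
M = m − 5 log₁₀(d/10) = 9.66 − 8.389 = 1.271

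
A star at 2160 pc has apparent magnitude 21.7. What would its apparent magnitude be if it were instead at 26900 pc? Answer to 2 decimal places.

m ≈ 27.18

Flux ∝ 1/d², so Δm = 5 log₁₀(d₂/d₁) = 5 log₁₀(26900/2160) = 5.476
m₂ = m₁ + Δm = 21.7 + (5.476) = 27.176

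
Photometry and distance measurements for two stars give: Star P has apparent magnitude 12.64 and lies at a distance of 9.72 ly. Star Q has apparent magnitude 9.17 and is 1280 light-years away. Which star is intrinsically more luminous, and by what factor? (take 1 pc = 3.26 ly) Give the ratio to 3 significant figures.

Star P: d = 9.72 ly / 3.26 = 2.982 pc
Star P: M = m − 5 log₁₀ d + 5 = 12.64 − 5·0.4744 + 5 = 15.268
Star Q: d = 1280 ly / 3.26 = 392.6 pc
Star Q: M = m − 5 log₁₀ d + 5 = 9.17 − 5·2.5940 + 5 = 1.200
ΔM = M_P − M_Q = 15.268 − (1.200) = 14.068; smaller M is more luminous → Star Q.
L ratio = 10^(0.4 |ΔM|) = 10^5.627 = 423700

Star Q is more luminous, by a factor of 424000.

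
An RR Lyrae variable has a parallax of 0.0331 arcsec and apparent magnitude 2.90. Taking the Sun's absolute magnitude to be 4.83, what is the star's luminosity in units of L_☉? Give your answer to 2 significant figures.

L/L_☉ ≈ 54

d = 1/p = 1/0.0331″ = 30.21 pc
M = m − 5 log₁₀ d + 5 = 2.90 − 5·1.4802 + 5 = 0.499
M − M_☉ = 0.499 − 4.83 = -4.331
L/L_☉ = 10^(−0.4 × -4.331) = 53.99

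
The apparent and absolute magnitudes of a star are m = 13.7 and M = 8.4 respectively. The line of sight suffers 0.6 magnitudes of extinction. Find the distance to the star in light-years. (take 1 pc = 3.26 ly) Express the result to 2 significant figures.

d ≈ 280 ly

m − M = 5 log₁₀(d/10 pc) + A  ⇒  13.7 − (8.4) − 0.6 = 5 log₁₀(d/10)
4.700 = 5 log₁₀(d/10)
log₁₀ d = (m − M − A)/5 + 1 = 1.9400
d = 10^1.9400 = 87.10 pc
= 283.9 ly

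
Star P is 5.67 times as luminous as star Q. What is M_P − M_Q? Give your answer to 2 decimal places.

Pogson: ΔM = −2.5 log₁₀(ratio) = −2.5 log₁₀(5.67) = −2.5 × 0.7536 = -1.884
Star P is brighter, so it has the smaller magnitude: the difference is negative.

M_P − M_Q ≈ -1.88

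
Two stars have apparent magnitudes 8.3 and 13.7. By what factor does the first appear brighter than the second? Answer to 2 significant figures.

140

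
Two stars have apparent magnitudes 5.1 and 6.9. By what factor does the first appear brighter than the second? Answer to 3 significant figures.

5.25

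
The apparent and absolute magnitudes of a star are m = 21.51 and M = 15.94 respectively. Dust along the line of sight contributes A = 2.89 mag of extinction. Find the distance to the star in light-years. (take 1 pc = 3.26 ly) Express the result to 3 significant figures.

m − M = 5 log₁₀(d/10 pc) + A  ⇒  21.51 − (15.94) − 2.89 = 5 log₁₀(d/10)
2.680 = 5 log₁₀(d/10)
log₁₀ d = (m − M − A)/5 + 1 = 1.5360
d = 10^1.5360 = 34.36 pc
= 112.0 ly

d ≈ 112 ly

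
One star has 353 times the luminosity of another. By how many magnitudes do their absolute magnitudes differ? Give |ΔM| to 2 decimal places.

Pogson: ΔM = −2.5 log₁₀(ratio) = −2.5 log₁₀(353) = −2.5 × 2.5478 = -6.369

|ΔM| ≈ 6.37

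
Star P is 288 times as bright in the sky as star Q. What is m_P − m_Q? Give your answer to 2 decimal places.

Pogson: Δm = −2.5 log₁₀(ratio) = −2.5 log₁₀(288) = −2.5 × 2.4594 = -6.148
Star P is brighter, so it has the smaller magnitude: the difference is negative.

m_P − m_Q ≈ -6.15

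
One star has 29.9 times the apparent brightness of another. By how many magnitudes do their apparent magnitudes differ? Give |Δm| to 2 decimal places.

|Δm| ≈ 3.69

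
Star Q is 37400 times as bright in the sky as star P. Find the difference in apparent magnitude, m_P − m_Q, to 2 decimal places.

m_P − m_Q ≈ 11.43

Pogson: Δm = −2.5 log₁₀(ratio) = −2.5 log₁₀(37400) = −2.5 × 4.5729 = -11.432
Star Q is brighter so has the smaller magnitude: m_P − m_Q is positive.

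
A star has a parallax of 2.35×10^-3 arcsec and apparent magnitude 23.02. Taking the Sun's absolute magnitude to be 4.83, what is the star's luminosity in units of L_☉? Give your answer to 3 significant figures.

L/L_☉ ≈ 9.59×10^-5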